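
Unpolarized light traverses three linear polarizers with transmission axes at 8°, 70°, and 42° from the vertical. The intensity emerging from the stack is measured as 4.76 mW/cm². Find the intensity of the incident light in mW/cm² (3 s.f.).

Unpolarized light through the first polarizer → I₁ = ½ I₀, now polarized at 8°.
I₂ = I₁ cos²(70° − 8°) = 0.5 I₀ · cos²(62°) = 0.1102 I₀.
I₃ = I₂ cos²(42° − 70°) = 0.1102 I₀ · cos²(28°) = 0.08591 I₀.
So 4.76 mW/cm² = 0.08591 I₀, giving I₀ = 4.76/0.08591 = 55.4 mW/cm².

I₀ ≈ 55.4 mW/cm²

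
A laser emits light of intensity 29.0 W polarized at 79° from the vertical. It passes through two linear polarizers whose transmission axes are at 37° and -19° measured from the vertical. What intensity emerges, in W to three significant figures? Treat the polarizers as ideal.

I ≈ 5.01 W

I₁ = 29.0 W · cos²(42°) = 16.02 W.
I₂ = I₁ · cos²(56°) = 16.02 · 0.3127 = 5.008 W.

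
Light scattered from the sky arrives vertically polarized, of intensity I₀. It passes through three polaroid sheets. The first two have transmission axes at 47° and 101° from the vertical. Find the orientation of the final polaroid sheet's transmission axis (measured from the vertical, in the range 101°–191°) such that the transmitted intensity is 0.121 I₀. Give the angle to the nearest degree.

θ ≈ 131°

I₁ = I₀ cos²(47° − 0°) = I₀ cos²(47°) = 0.4651 I₀.
I₂ = I₁ cos²(101° − 47°) = 0.4651 I₀ · cos²(54°) = 0.1607 I₀.
Need I₃/I₀ = 0.121, so cos²(θ − 101°) = 0.121 / 0.1607 = 0.753.
θ − 101° = arccos(√0.753) = 29.8°, giving θ ≈ 101 + 29.8 = 130.8°.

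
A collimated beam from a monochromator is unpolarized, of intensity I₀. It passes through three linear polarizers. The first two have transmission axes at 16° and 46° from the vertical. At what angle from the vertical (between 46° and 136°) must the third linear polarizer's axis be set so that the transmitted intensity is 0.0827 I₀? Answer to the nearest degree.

θ ≈ 108°

Unpolarized light through the first polarizer → I₁ = ½ I₀, now polarized at 16°.
I₂ = I₁ cos²(46° − 16°) = 0.5 I₀ · cos²(30°) = 0.375 I₀.
Need I₃/I₀ = 0.0827, so cos²(θ − 46°) = 0.0827 / 0.375 = 0.2205.
θ − 46° = arccos(√0.2205) = 62.0°, giving θ ≈ 46 + 62.0 = 108.0°.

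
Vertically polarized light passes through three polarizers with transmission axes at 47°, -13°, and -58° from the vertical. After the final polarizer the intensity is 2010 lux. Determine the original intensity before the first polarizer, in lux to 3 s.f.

I₁ = I₀ cos²(47° − 0°) = I₀ cos²(47°) = 0.4651 I₀.
I₂ = I₁ cos²(-13° − 47°) = 0.4651 I₀ · cos²(60°) = 0.1163 I₀.
I₃ = I₂ cos²(-58° + 13°) = 0.1163 I₀ · cos²(45°) = 0.05814 I₀.
So 2010 lux = 0.05814 I₀, giving I₀ = 2010/0.05814 = 3.457e+04 lux.

I₀ ≈ 3.46e4 lux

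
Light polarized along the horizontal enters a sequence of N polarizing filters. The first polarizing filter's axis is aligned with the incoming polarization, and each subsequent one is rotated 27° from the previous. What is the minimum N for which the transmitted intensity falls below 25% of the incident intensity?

First polarizer is aligned with the polarization: full transmission.
Each further stage multiplies by cos²(27°) = 0.7939.
After N polarizers: T = 0.7939^(N−1). Require T < 0.25 ⇒ N−1 > ln(0.25)/ln(0.7939) = 6.01, so N−1 ≥ 7 and N = 8.
Check: N=8 gives T = 0.1988 < 0.25; N=7 gives T = 0.2504.

N = 8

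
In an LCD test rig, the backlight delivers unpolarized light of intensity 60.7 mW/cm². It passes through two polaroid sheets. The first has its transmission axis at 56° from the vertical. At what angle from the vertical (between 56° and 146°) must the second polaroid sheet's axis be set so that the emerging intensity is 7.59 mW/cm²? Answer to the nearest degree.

θ ≈ 116°

Unpolarized light through the first polarizer → I₁ = ½ I₀, now polarized at 56°.
Target fraction: 7.59 / 60.7 mW/cm² = 0.125 of I₀.
Need I₂/I₀ = 0.125, so cos²(θ − 56°) = 0.125 / 0.5 = 0.2501.
θ − 56° = arccos(√0.2501) = 60.0°, giving θ ≈ 56 + 60.0 = 116.0°.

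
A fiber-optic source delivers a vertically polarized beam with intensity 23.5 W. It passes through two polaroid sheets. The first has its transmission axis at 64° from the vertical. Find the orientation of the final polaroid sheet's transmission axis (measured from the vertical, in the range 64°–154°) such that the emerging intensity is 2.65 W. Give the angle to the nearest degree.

θ ≈ 104°

By Malus's law, I₁ = I₀ cos²(64° − 0°) = I₀ cos²(64°) = 0.1922 I₀.
Target fraction: 2.65 / 23.5 W = 0.1128 of I₀.
Need I₂/I₀ = 0.1128, so cos²(θ − 64°) = 0.1128 / 0.1922 = 0.5868.
θ − 64° = arccos(√0.5868) = 40.0°, giving θ ≈ 64 + 40.0 = 104.0°.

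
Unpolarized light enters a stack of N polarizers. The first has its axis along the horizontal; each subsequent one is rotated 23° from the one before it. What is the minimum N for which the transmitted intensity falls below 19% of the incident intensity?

N = 7

First polarizer halves the unpolarized light: factor 1/2.
Each further stage multiplies by cos²(23°) = 0.8473.
After N polarizers: T = 0.5·0.8473^(N−1). Require T < 0.19 ⇒ N−1 > ln(0.19/0.5)/ln(0.8473) = 5.84, so N−1 ≥ 6 and N = 7.
Check: N=7 gives T = 0.185 < 0.19; N=6 gives T = 0.2184.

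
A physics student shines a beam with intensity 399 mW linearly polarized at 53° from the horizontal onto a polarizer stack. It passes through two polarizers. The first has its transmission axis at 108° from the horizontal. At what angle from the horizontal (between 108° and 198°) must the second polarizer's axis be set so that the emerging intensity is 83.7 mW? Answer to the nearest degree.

By Malus's law, I₁ = I₀ cos²(108° − 53°) = I₀ cos²(55°) = 0.329 I₀.
Target fraction: 83.7 / 399 mW = 0.2098 of I₀.
Need I₂/I₀ = 0.2098, so cos²(θ − 108°) = 0.2098 / 0.329 = 0.6376.
θ − 108° = arccos(√0.6376) = 37.0°, giving θ ≈ 108 + 37.0 = 145.0°.

θ ≈ 145°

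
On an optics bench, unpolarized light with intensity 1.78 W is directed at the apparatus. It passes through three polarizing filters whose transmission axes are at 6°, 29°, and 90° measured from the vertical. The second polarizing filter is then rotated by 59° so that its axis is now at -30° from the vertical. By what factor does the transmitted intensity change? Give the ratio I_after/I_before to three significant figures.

I_new/I_old ≈ 0.822

Before rotation:
Unpolarized light through the first polarizer → I₁ = ½ I₀, now polarized at 6°.
I₂ = I₁ cos²(29° − 6°) = 0.5 I₀ · cos²(23°) = 0.4237 I₀.
I₃ = I₂ cos²(90° − 29°) = 0.4237 I₀ · cos²(61°) = 0.09958 I₀.
After rotation:
Unpolarized light through the first polarizer → I₁ = ½ I₀, now polarized at 6°.
I₂ = I₁ cos²(-30° − 6°) = 0.5 I₀ · cos²(36°) = 0.3273 I₀.
Angle between axes 2 and 3: 60°. I₃ = 0.3273 I₀ · cos²(60°) = 0.08181 I₀.
Ratio = 0.08181 / 0.09958 = 0.8216.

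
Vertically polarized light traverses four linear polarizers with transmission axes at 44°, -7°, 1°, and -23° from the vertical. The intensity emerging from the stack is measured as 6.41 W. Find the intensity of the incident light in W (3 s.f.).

I₀ ≈ 38.2 W

By Malus's law, I₁ = I₀ cos²(44° − 0°) = I₀ cos²(44°) = 0.5174 I₀.
I₂ = I₁ cos²(-7° − 44°) = 0.5174 I₀ · cos²(51°) = 0.2049 I₀.
I₃ = I₂ cos²(1° + 7°) = 0.2049 I₀ · cos²(8°) = 0.201 I₀.
I₄ = I₃ cos²(-23° − 1°) = 0.201 I₀ · cos²(24°) = 0.1677 I₀.
So 6.41 W = 0.1677 I₀, giving I₀ = 6.41/0.1677 = 38.22 W.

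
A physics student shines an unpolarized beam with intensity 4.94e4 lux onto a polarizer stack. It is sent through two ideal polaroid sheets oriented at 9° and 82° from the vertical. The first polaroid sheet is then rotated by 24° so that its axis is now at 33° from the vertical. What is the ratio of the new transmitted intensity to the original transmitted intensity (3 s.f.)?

I_new/I_old ≈ 5.04

Before rotation:
Unpolarized light through the first polarizer → I₁ = ½ I₀, now polarized at 9°.
I₂ = I₁ cos²(82° − 9°) = 0.5 I₀ · cos²(73°) = 0.04274 I₀.
After rotation:
Unpolarized light through the first polarizer → I₁ = ½ I₀, now polarized at 33°.
I₂ = I₁ cos²(82° − 33°) = 0.5 I₀ · cos²(49°) = 0.2152 I₀.
Ratio = 0.2152 / 0.04274 = 5.035.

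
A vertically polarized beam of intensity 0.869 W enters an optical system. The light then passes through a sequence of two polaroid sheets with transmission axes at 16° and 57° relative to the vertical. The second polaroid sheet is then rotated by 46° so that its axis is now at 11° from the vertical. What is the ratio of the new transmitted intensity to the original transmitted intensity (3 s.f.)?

I_new/I_old ≈ 1.74

Before rotation:
I₁ = I₀ cos²(16° − 0°) = I₀ cos²(16°) = 0.924 I₀.
I₂ = I₁ cos²(57° − 16°) = 0.924 I₀ · cos²(41°) = 0.5263 I₀.
After rotation:
I₁ = I₀ cos²(16° − 0°) = I₀ cos²(16°) = 0.924 I₀.
I₂ = I₁ cos²(11° − 16°) = 0.924 I₀ · cos²(5°) = 0.917 I₀.
Ratio = 0.917 / 0.5263 = 1.742.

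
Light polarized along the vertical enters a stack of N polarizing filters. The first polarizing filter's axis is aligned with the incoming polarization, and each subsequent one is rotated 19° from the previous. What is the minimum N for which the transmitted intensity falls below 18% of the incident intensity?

First polarizer is aligned with the polarization: full transmission.
Each further stage multiplies by cos²(19°) = 0.894.
After N polarizers: T = 0.894^(N−1). Require T < 0.18 ⇒ N−1 > ln(0.18)/ln(0.894) = 15.30, so N−1 ≥ 16 and N = 17.
Check: N=17 gives T = 0.1665 < 0.18; N=16 gives T = 0.1863.

N = 17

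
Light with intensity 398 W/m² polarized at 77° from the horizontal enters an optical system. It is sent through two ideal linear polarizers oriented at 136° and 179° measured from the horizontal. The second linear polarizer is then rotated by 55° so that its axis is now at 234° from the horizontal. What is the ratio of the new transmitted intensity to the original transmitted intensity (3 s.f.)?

I_new/I_old ≈ 0.0362

Before rotation:
I₁ = I₀ cos²(136° − 77°) = I₀ cos²(59°) = 0.2653 I₀.
I₂ = I₁ cos²(179° − 136°) = 0.2653 I₀ · cos²(43°) = 0.1419 I₀.
After rotation:
I₁ = I₀ cos²(136° − 77°) = I₀ cos²(59°) = 0.2653 I₀.
Angle between axes 1 and 2: 82°. I₂ = 0.2653 I₀ · cos²(82°) = 0.005138 I₀.
Ratio = 0.005138 / 0.1419 = 0.03621.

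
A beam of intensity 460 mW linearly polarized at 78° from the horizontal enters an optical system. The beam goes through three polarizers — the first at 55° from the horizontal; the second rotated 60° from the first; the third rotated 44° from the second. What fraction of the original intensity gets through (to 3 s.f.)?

I/I₀ ≈ 0.110

I₁ = 460 mW · cos²(23°) = 389.8 mW.
I₂ = I₁ · cos²(60°) = 389.8 · 0.25 = 97.44 mW.
I₃ = I₂ · cos²(44°) = 97.44 · 0.5174 = 50.42 mW.
Transmitted fraction = 0.1096.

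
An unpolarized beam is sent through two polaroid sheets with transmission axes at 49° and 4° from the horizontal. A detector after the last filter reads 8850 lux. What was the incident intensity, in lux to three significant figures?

Unpolarized light through the first polarizer → I₁ = ½ I₀, now polarized at 49°.
I₂ = I₁ cos²(4° − 49°) = 0.5 I₀ · cos²(45°) = 0.25 I₀.
So 8850 lux = 0.25 I₀, giving I₀ = 8850/0.25 = 3.54e+04 lux.

I₀ ≈ 3.54e4 lux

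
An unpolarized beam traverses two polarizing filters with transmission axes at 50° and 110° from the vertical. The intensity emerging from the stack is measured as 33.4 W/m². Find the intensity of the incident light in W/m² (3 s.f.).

Unpolarized light through the first polarizer → I₁ = ½ I₀, now polarized at 50°.
I₂ = I₁ cos²(110° − 50°) = 0.5 I₀ · cos²(60°) = 0.125 I₀.
So 33.4 W/m² = 0.125 I₀, giving I₀ = 33.4/0.125 = 267.2 W/m².

I₀ ≈ 267 W/m²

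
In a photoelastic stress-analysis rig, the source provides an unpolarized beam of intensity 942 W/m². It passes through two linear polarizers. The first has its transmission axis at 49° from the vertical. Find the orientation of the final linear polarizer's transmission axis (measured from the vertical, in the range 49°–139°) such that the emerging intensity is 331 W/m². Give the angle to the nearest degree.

Unpolarized light through the first polarizer → I₁ = ½ I₀, now polarized at 49°.
Target fraction: 331 / 942 W/m² = 0.3514 of I₀.
Need I₂/I₀ = 0.3514, so cos²(θ − 49°) = 0.3514 / 0.5 = 0.7028.
θ − 49° = arccos(√0.7028) = 33.0°, giving θ ≈ 49 + 33.0 = 82.0°.

θ ≈ 82°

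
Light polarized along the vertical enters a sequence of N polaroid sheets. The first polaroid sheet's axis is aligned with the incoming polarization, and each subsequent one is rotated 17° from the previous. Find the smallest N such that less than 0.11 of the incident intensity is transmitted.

N = 26

First polarizer is aligned with the polarization: full transmission.
Each further stage multiplies by cos²(17°) = 0.9145.
After N polarizers: T = 0.9145^(N−1). Require T < 0.11 ⇒ N−1 > ln(0.11)/ln(0.9145) = 24.70, so N−1 ≥ 25 and N = 26.
Check: N=26 gives T = 0.1071 < 0.11; N=25 gives T = 0.1171.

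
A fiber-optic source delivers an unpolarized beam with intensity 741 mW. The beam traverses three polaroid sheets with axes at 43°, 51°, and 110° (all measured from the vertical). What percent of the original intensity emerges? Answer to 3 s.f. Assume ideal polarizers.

Unpolarized light through the first polarizer → I₁ = 741 mW/2 = 370.5 mW, polarized at 43°.
I₂ = I₁ · cos²(8°) = 370.5 · 0.9806 = 363.3 mW.
I₃ = I₂ · cos²(59°) = 363.3 · 0.2653 = 96.38 mW.
That is 13.01% of the incident intensity.

≈ 13.0%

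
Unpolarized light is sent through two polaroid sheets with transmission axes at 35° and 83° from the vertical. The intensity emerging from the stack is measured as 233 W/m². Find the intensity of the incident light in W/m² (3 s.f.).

I₀ ≈ 1040 W/m²

Unpolarized light through the first polarizer → I₁ = ½ I₀, now polarized at 35°.
I₂ = I₁ cos²(83° − 35°) = 0.5 I₀ · cos²(48°) = 0.2239 I₀.
So 233 W/m² = 0.2239 I₀, giving I₀ = 233/0.2239 = 1041 W/m².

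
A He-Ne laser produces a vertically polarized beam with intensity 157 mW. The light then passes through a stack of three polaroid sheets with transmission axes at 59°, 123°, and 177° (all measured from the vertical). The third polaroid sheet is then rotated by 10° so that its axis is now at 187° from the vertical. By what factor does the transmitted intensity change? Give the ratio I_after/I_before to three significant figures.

I_new/I_old ≈ 0.556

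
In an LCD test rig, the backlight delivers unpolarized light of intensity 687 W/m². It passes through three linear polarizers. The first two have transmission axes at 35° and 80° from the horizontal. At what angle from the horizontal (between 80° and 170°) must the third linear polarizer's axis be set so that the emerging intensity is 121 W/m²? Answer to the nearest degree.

Unpolarized light through the first polarizer → I₁ = ½ I₀, now polarized at 35°.
I₂ = I₁ cos²(80° − 35°) = 0.5 I₀ · cos²(45°) = 0.25 I₀.
Target fraction: 121 / 687 W/m² = 0.1761 of I₀.
Need I₃/I₀ = 0.1761, so cos²(θ − 80°) = 0.1761 / 0.25 = 0.7045.
θ − 80° = arccos(√0.7045) = 32.9°, giving θ ≈ 80 + 32.9 = 112.9°.

θ ≈ 113°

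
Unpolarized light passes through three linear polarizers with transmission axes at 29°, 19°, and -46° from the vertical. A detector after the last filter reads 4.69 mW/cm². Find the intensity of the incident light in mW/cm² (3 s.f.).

Unpolarized light through the first polarizer → I₁ = ½ I₀, now polarized at 29°.
I₂ = I₁ cos²(19° − 29°) = 0.5 I₀ · cos²(10°) = 0.4849 I₀.
I₃ = I₂ cos²(-46° − 19°) = 0.4849 I₀ · cos²(65°) = 0.08661 I₀.
So 4.69 mW/cm² = 0.08661 I₀, giving I₀ = 4.69/0.08661 = 54.15 mW/cm².

I₀ ≈ 54.2 mW/cm²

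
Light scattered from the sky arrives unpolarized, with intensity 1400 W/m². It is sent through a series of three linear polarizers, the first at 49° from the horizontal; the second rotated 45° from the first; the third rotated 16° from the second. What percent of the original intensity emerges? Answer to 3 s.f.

≈ 23.1%

Unpolarized light through the first polarizer → I₁ = 1400 W/m²/2 = 700 W/m², polarized at 49°.
I₂ = I₁ · cos²(45°) = 700 · 0.5 = 350 W/m².
I₃ = I₂ · cos²(16°) = 350 · 0.924 = 323.4 W/m².
That is 23.1% of the incident intensity.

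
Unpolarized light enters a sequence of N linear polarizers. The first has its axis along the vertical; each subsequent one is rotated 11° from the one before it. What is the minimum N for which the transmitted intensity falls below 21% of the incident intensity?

N = 25

First polarizer halves the unpolarized light: factor 1/2.
Each further stage multiplies by cos²(11°) = 0.9636.
After N polarizers: T = 0.5·0.9636^(N−1). Require T < 0.21 ⇒ N−1 > ln(0.21/0.5)/ln(0.9636) = 23.39, so N−1 ≥ 24 and N = 25.
Check: N=25 gives T = 0.2053 < 0.21; N=24 gives T = 0.2131.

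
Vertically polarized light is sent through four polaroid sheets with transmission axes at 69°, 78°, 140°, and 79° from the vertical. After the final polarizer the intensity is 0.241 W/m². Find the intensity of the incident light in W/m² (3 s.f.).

I₀ ≈ 37.1 W/m²

I₁ = I₀ cos²(69° − 0°) = I₀ cos²(69°) = 0.1284 I₀.
I₂ = I₁ cos²(78° − 69°) = 0.1284 I₀ · cos²(9°) = 0.1253 I₀.
I₃ = I₂ cos²(140° − 78°) = 0.1253 I₀ · cos²(62°) = 0.02761 I₀.
I₄ = I₃ cos²(79° − 140°) = 0.02761 I₀ · cos²(61°) = 0.00649 I₀.
So 0.241 W/m² = 0.00649 I₀, giving I₀ = 0.241/0.00649 = 37.13 W/m².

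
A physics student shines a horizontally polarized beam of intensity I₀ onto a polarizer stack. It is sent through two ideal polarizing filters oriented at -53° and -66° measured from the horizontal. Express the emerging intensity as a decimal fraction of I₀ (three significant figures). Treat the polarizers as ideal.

≈ 0.344 I₀

I₁ = I₀ cos²(-53° − 0°) = I₀ cos²(53°) = 0.3622 I₀.
I₂ = I₁ cos²(-66° + 53°) = 0.3622 I₀ · cos²(13°) = 0.3439 I₀.
Transmitted fraction = 0.3439.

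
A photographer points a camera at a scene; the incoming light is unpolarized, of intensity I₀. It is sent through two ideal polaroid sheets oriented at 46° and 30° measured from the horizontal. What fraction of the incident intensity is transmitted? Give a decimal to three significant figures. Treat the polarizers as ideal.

Unpolarized light through the first polarizer → I₁ = ½ I₀, now polarized at 46°.
I₂ = I₁ cos²(30° − 46°) = 0.5 I₀ · cos²(16°) = 0.462 I₀.
Transmitted fraction = 0.462.

≈ 0.462 I₀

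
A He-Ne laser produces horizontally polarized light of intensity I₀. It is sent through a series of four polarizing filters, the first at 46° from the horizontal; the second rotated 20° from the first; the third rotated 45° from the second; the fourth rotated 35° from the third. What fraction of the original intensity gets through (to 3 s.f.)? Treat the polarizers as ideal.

≈ 0.143 I₀

I₁ = I₀ cos²(46° − 0°) = I₀ cos²(46°) = 0.4826 I₀.
I₂ = I₁ cos²(20°) = 0.4826 · 0.883 I₀ = 0.4261 I₀.
I₃ = I₂ cos²(45°) = 0.4261 · 0.5 I₀ = 0.2131 I₀.
I₄ = I₃ cos²(35°) = 0.2131 · 0.671 I₀ = 0.143 I₀.
Transmitted fraction = 0.143.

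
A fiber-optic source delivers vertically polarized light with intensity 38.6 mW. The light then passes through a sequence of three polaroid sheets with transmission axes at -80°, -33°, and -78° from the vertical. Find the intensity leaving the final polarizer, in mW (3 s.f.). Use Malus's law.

By Malus's law, I₁ = 38.6 mW · cos²(80°) = 1.164 mW.
I₂ = I₁ · cos²(47°) = 1.164 · 0.4651 = 0.5414 mW.
I₃ = I₂ · cos²(45°) = 0.5414 · 0.5 = 0.2707 mW.

I ≈ 0.271 mW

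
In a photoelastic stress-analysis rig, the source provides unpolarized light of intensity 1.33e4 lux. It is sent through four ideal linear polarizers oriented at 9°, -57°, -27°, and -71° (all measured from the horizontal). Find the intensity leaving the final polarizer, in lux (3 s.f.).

I ≈ 427 lux

Unpolarized light through the first polarizer → I₁ = 1.33e4 lux/2 = 6650 lux, polarized at 9°.
I₂ = I₁ · cos²(66°) = 6650 · 0.1654 = 1100 lux.
I₃ = I₂ · cos²(30°) = 1100 · 0.75 = 825.1 lux.
I₄ = I₃ · cos²(44°) = 825.1 · 0.5174 = 427 lux.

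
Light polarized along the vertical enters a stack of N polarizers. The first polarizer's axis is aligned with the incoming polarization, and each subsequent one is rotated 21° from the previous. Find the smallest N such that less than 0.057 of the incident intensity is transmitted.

First polarizer is aligned with the polarization: full transmission.
Each further stage multiplies by cos²(21°) = 0.8716.
After N polarizers: T = 0.8716^(N−1). Require T < 0.057 ⇒ N−1 > ln(0.057)/ln(0.8716) = 20.84, so N−1 ≥ 21 and N = 22.
Check: N=22 gives T = 0.05577 < 0.057; N=21 gives T = 0.06398.

N = 22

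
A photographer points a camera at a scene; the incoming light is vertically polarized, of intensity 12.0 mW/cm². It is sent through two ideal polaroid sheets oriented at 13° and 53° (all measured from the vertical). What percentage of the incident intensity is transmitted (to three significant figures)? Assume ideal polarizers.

By Malus's law, I₁ = 12.0 mW/cm² · cos²(13°) = 11.39 mW/cm².
I₂ = I₁ · cos²(40°) = 11.39 · 0.5868 = 6.686 mW/cm².
That is 55.71% of the incident intensity.

≈ 55.7%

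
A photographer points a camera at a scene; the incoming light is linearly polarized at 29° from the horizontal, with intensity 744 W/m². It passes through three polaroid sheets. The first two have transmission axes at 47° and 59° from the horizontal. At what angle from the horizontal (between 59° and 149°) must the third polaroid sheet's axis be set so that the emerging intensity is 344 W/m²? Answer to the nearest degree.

θ ≈ 102°

I₁ = I₀ cos²(47° − 29°) = I₀ cos²(18°) = 0.9045 I₀.
I₂ = I₁ cos²(59° − 47°) = 0.9045 I₀ · cos²(12°) = 0.8654 I₀.
Target fraction: 344 / 744 W/m² = 0.4624 of I₀.
Need I₃/I₀ = 0.4624, so cos²(θ − 59°) = 0.4624 / 0.8654 = 0.5343.
θ − 59° = arccos(√0.5343) = 43.0°, giving θ ≈ 59 + 43.0 = 102.0°.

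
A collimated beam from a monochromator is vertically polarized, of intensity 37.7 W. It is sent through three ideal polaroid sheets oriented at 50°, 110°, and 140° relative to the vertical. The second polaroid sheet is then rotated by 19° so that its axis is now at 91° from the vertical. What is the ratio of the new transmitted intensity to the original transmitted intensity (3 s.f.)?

Before rotation:
By Malus's law, I₁ = I₀ cos²(50° − 0°) = I₀ cos²(50°) = 0.4132 I₀.
I₂ = I₁ cos²(110° − 50°) = 0.4132 I₀ · cos²(60°) = 0.1033 I₀.
I₃ = I₂ cos²(140° − 110°) = 0.1033 I₀ · cos²(30°) = 0.07747 I₀.
After rotation:
I₁ = I₀ cos²(50° − 0°) = I₀ cos²(50°) = 0.4132 I₀.
I₂ = I₁ cos²(91° − 50°) = 0.4132 I₀ · cos²(41°) = 0.2353 I₀.
I₃ = I₂ cos²(140° − 91°) = 0.2353 I₀ · cos²(49°) = 0.1013 I₀.
Ratio = 0.1013 / 0.07747 = 1.308.

I_new/I_old ≈ 1.31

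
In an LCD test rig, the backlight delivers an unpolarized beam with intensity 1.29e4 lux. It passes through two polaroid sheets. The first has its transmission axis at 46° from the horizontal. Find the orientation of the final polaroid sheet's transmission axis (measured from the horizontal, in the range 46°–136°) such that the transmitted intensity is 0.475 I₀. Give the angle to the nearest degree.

θ ≈ 59°

Unpolarized light through the first polarizer → I₁ = ½ I₀, now polarized at 46°.
Need I₂/I₀ = 0.475, so cos²(θ − 46°) = 0.475 / 0.5 = 0.95.
θ − 46° = arccos(√0.95) = 12.9°, giving θ ≈ 46 + 12.9 = 58.9°.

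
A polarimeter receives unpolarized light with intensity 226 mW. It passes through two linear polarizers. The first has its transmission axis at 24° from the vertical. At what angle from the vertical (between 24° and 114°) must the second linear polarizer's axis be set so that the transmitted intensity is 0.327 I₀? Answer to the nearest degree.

θ ≈ 60°

Unpolarized light through the first polarizer → I₁ = ½ I₀, now polarized at 24°.
Need I₂/I₀ = 0.327, so cos²(θ − 24°) = 0.327 / 0.5 = 0.654.
θ − 24° = arccos(√0.654) = 36.0°, giving θ ≈ 24 + 36.0 = 60.0°.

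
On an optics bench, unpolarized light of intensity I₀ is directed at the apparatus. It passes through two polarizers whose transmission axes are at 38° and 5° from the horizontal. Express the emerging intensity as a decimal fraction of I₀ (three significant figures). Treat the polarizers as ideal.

Unpolarized light through the first polarizer → I₁ = ½ I₀, now polarized at 38°.
I₂ = I₁ cos²(5° − 38°) = 0.5 I₀ · cos²(33°) = 0.3517 I₀.
Transmitted fraction = 0.3517.

≈ 0.352 I₀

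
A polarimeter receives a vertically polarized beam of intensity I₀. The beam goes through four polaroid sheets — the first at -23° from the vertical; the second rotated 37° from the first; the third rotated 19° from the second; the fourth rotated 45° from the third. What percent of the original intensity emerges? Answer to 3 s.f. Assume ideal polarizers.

By Malus's law, I₁ = I₀ cos²(-23° − 0°) = I₀ cos²(23°) = 0.8473 I₀.
I₂ = I₁ cos²(37°) = 0.8473 · 0.6378 I₀ = 0.5404 I₀.
I₃ = I₂ cos²(19°) = 0.5404 · 0.894 I₀ = 0.4832 I₀.
I₄ = I₃ cos²(45°) = 0.4832 · 0.5 I₀ = 0.2416 I₀.
That is 24.16% of the incident intensity.

≈ 24.2%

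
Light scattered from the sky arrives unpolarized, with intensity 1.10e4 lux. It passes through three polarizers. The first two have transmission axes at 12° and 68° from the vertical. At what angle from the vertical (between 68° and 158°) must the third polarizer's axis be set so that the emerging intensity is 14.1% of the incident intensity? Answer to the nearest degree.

Unpolarized light through the first polarizer → I₁ = ½ I₀, now polarized at 12°.
I₂ = I₁ cos²(68° − 12°) = 0.5 I₀ · cos²(56°) = 0.1563 I₀.
Need I₃/I₀ = 0.141, so cos²(θ − 68°) = 0.141 / 0.1563 = 0.9018.
θ − 68° = arccos(√0.9018) = 18.3°, giving θ ≈ 68 + 18.3 = 86.3°.

θ ≈ 86°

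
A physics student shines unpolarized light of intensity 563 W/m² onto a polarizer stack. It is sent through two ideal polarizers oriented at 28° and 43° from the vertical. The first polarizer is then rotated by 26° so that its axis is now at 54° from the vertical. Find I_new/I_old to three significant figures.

Before rotation:
Unpolarized light through the first polarizer → I₁ = ½ I₀, now polarized at 28°.
I₂ = I₁ cos²(43° − 28°) = 0.5 I₀ · cos²(15°) = 0.4665 I₀.
After rotation:
Unpolarized light through the first polarizer → I₁ = ½ I₀, now polarized at 54°.
I₂ = I₁ cos²(43° − 54°) = 0.5 I₀ · cos²(11°) = 0.4818 I₀.
Ratio = 0.4818 / 0.4665 = 1.033.

I_new/I_old ≈ 1.03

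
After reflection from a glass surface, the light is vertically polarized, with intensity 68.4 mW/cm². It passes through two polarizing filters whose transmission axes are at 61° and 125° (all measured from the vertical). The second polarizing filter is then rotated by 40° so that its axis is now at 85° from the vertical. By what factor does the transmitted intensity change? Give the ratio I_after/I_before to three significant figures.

I_new/I_old ≈ 4.34

Before rotation:
By Malus's law, I₁ = I₀ cos²(61° − 0°) = I₀ cos²(61°) = 0.235 I₀.
I₂ = I₁ cos²(125° − 61°) = 0.235 I₀ · cos²(64°) = 0.04517 I₀.
After rotation:
I₁ = I₀ cos²(61° − 0°) = I₀ cos²(61°) = 0.235 I₀.
I₂ = I₁ cos²(85° − 61°) = 0.235 I₀ · cos²(24°) = 0.1962 I₀.
Ratio = 0.1962 / 0.04517 = 4.343.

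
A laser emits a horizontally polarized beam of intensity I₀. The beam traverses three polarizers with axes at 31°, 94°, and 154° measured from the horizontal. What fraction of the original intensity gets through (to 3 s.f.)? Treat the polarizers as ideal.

≈ 0.0379 I₀

I₁ = I₀ cos²(31° − 0°) = I₀ cos²(31°) = 0.7347 I₀.
I₂ = I₁ cos²(94° − 31°) = 0.7347 I₀ · cos²(63°) = 0.1514 I₀.
I₃ = I₂ cos²(154° − 94°) = 0.1514 I₀ · cos²(60°) = 0.03786 I₀.
Transmitted fraction = 0.03786.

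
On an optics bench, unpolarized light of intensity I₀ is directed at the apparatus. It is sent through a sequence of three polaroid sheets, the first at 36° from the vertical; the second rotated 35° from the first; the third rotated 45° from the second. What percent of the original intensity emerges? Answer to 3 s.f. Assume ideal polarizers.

≈ 16.8%

Unpolarized light through the first polarizer → I₁ = ½ I₀, now polarized at 36°.
I₂ = I₁ cos²(35°) = 0.5 · 0.671 I₀ = 0.3355 I₀.
I₃ = I₂ cos²(45°) = 0.3355 · 0.5 I₀ = 0.1678 I₀.
That is 16.78% of the incident intensity.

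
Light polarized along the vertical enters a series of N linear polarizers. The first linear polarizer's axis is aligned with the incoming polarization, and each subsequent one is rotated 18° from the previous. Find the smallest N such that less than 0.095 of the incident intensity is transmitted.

First polarizer is aligned with the polarization: full transmission.
Each further stage multiplies by cos²(18°) = 0.9045.
After N polarizers: T = 0.9045^(N−1). Require T < 0.095 ⇒ N−1 > ln(0.095)/ln(0.9045) = 23.45, so N−1 ≥ 24 and N = 25.
Check: N=25 gives T = 0.08993 < 0.095; N=24 gives T = 0.09942.

N = 25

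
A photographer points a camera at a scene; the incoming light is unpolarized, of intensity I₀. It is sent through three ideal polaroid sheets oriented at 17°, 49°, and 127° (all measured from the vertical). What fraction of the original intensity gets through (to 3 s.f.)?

≈ 0.0155 I₀

Unpolarized light through the first polarizer → I₁ = ½ I₀, now polarized at 17°.
I₂ = I₁ cos²(49° − 17°) = 0.5 I₀ · cos²(32°) = 0.3596 I₀.
I₃ = I₂ cos²(127° − 49°) = 0.3596 I₀ · cos²(78°) = 0.01554 I₀.
Transmitted fraction = 0.01554.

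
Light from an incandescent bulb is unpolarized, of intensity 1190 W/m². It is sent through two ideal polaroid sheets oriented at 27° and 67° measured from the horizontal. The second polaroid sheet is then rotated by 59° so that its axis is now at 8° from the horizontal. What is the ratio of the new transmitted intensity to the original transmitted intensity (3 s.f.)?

I_new/I_old ≈ 1.52

Before rotation:
Unpolarized light through the first polarizer → I₁ = ½ I₀, now polarized at 27°.
I₂ = I₁ cos²(67° − 27°) = 0.5 I₀ · cos²(40°) = 0.2934 I₀.
After rotation:
Unpolarized light through the first polarizer → I₁ = ½ I₀, now polarized at 27°.
I₂ = I₁ cos²(8° − 27°) = 0.5 I₀ · cos²(19°) = 0.447 I₀.
Ratio = 0.447 / 0.2934 = 1.523.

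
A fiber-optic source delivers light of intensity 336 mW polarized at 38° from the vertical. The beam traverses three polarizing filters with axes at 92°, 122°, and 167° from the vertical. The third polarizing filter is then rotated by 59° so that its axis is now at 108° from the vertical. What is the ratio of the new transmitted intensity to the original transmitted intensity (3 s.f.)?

I_new/I_old ≈ 1.88

Before rotation:
By Malus's law, I₁ = I₀ cos²(92° − 38°) = I₀ cos²(54°) = 0.3455 I₀.
I₂ = I₁ cos²(122° − 92°) = 0.3455 I₀ · cos²(30°) = 0.2591 I₀.
I₃ = I₂ cos²(167° − 122°) = 0.2591 I₀ · cos²(45°) = 0.1296 I₀.
After rotation:
I₁ = I₀ cos²(92° − 38°) = I₀ cos²(54°) = 0.3455 I₀.
I₂ = I₁ cos²(122° − 92°) = 0.3455 I₀ · cos²(30°) = 0.2591 I₀.
I₃ = I₂ cos²(108° − 122°) = 0.2591 I₀ · cos²(14°) = 0.244 I₀.
Ratio = 0.244 / 0.1296 = 1.883.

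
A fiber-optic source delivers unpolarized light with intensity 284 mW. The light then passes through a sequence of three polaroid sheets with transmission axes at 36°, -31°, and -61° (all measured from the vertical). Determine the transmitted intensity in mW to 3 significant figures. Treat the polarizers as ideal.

I ≈ 16.3 mW

Unpolarized light through the first polarizer → I₁ = 284 mW/2 = 142 mW, polarized at 36°.
I₂ = I₁ · cos²(67°) = 142 · 0.1527 = 21.68 mW.
I₃ = I₂ · cos²(30°) = 21.68 · 0.75 = 16.26 mW.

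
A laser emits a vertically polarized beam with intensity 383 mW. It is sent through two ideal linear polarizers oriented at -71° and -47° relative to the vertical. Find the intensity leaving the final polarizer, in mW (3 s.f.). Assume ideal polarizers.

I₁ = 383 mW · cos²(71°) = 40.6 mW.
I₂ = I₁ · cos²(24°) = 40.6 · 0.8346 = 33.88 mW.

I ≈ 33.9 mW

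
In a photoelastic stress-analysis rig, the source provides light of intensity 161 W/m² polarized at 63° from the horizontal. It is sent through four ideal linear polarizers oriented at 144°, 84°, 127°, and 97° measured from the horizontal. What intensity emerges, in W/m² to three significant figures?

I₁ = 161 W/m² · cos²(81°) = 3.94 W/m².
I₂ = I₁ · cos²(60°) = 3.94 · 0.25 = 0.985 W/m².
I₃ = I₂ · cos²(43°) = 0.985 · 0.5349 = 0.5268 W/m².
I₄ = I₃ · cos²(30°) = 0.5268 · 0.75 = 0.3951 W/m².

I ≈ 0.395 W/m²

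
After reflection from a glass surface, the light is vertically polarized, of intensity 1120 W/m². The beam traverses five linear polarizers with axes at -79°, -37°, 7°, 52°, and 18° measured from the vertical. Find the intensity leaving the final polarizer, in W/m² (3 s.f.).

I₁ = 1120 W/m² · cos²(79°) = 40.78 W/m².
I₂ = I₁ · cos²(42°) = 40.78 · 0.5523 = 22.52 W/m².
I₃ = I₂ · cos²(44°) = 22.52 · 0.5174 = 11.65 W/m².
I₄ = I₃ · cos²(45°) = 11.65 · 0.5 = 5.826 W/m².
I₅ = I₄ · cos²(34°) = 5.826 · 0.6873 = 4.005 W/m².

I ≈ 4.00 W/m²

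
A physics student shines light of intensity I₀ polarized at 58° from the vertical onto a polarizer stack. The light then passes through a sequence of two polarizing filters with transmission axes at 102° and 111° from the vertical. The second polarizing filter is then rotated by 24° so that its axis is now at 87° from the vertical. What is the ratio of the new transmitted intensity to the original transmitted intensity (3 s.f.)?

Before rotation:
By Malus's law, I₁ = I₀ cos²(102° − 58°) = I₀ cos²(44°) = 0.5174 I₀.
I₂ = I₁ cos²(111° − 102°) = 0.5174 I₀ · cos²(9°) = 0.5048 I₀.
After rotation:
I₁ = I₀ cos²(102° − 58°) = I₀ cos²(44°) = 0.5174 I₀.
I₂ = I₁ cos²(87° − 102°) = 0.5174 I₀ · cos²(15°) = 0.4828 I₀.
Ratio = 0.4828 / 0.5048 = 0.9564.

I_new/I_old ≈ 0.956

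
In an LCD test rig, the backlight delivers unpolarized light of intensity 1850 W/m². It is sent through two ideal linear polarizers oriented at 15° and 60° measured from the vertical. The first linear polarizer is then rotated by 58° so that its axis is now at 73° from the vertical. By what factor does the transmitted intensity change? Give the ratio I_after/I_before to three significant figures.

I_new/I_old ≈ 1.90

Before rotation:
Unpolarized light through the first polarizer → I₁ = ½ I₀, now polarized at 15°.
I₂ = I₁ cos²(60° − 15°) = 0.5 I₀ · cos²(45°) = 0.25 I₀.
After rotation:
Unpolarized light through the first polarizer → I₁ = ½ I₀, now polarized at 73°.
I₂ = I₁ cos²(60° − 73°) = 0.5 I₀ · cos²(13°) = 0.4747 I₀.
Ratio = 0.4747 / 0.25 = 1.899.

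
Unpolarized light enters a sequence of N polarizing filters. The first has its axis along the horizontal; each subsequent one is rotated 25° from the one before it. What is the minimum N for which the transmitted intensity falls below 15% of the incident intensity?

N = 8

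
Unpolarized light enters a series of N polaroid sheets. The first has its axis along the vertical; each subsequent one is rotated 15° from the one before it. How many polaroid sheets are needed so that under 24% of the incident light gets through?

First polarizer halves the unpolarized light: factor 1/2.
Each further stage multiplies by cos²(15°) = 0.933.
After N polarizers: T = 0.5·0.933^(N−1). Require T < 0.24 ⇒ N−1 > ln(0.24/0.5)/ln(0.933) = 10.59, so N−1 ≥ 11 and N = 12.
Check: N=12 gives T = 0.2332 < 0.24; N=11 gives T = 0.2499.

N = 12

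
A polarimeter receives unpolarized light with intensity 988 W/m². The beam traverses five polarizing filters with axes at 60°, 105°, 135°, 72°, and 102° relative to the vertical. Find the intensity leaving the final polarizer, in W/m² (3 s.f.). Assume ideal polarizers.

I ≈ 28.6 W/m²

Unpolarized light through the first polarizer → I₁ = 988 W/m²/2 = 494 W/m², polarized at 60°.
I₂ = I₁ · cos²(45°) = 494 · 0.5 = 247 W/m².
I₃ = I₂ · cos²(30°) = 247 · 0.75 = 185.3 W/m².
I₄ = I₃ · cos²(63°) = 185.3 · 0.2061 = 38.18 W/m².
I₅ = I₄ · cos²(30°) = 38.18 · 0.75 = 28.64 W/m².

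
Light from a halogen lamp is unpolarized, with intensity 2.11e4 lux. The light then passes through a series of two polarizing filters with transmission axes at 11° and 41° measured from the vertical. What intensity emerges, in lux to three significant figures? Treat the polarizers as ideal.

I ≈ 7910 lux

Unpolarized light through the first polarizer → I₁ = 2.11e4 lux/2 = 1.055e+04 lux, polarized at 11°.
I₂ = I₁ · cos²(30°) = 1.055e+04 · 0.75 = 7913 lux.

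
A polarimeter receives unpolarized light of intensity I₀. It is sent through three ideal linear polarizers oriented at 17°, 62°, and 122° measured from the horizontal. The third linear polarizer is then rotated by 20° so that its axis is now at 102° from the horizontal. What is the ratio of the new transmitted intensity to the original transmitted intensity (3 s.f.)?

Before rotation:
Unpolarized light through the first polarizer → I₁ = ½ I₀, now polarized at 17°.
I₂ = I₁ cos²(62° − 17°) = 0.5 I₀ · cos²(45°) = 0.25 I₀.
I₃ = I₂ cos²(122° − 62°) = 0.25 I₀ · cos²(60°) = 0.0625 I₀.
After rotation:
Unpolarized light through the first polarizer → I₁ = ½ I₀, now polarized at 17°.
I₂ = I₁ cos²(62° − 17°) = 0.5 I₀ · cos²(45°) = 0.25 I₀.
I₃ = I₂ cos²(102° − 62°) = 0.25 I₀ · cos²(40°) = 0.1467 I₀.
Ratio = 0.1467 / 0.0625 = 2.347.

I_new/I_old ≈ 2.35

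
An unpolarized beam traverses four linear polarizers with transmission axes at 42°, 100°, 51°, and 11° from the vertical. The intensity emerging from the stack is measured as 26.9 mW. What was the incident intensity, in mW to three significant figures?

Unpolarized light through the first polarizer → I₁ = ½ I₀, now polarized at 42°.
I₂ = I₁ cos²(100° − 42°) = 0.5 I₀ · cos²(58°) = 0.1404 I₀.
I₃ = I₂ cos²(51° − 100°) = 0.1404 I₀ · cos²(49°) = 0.06043 I₀.
I₄ = I₃ cos²(11° − 51°) = 0.06043 I₀ · cos²(40°) = 0.03546 I₀.
So 26.9 mW = 0.03546 I₀, giving I₀ = 26.9/0.03546 = 758.5 mW.

I₀ ≈ 759 mW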